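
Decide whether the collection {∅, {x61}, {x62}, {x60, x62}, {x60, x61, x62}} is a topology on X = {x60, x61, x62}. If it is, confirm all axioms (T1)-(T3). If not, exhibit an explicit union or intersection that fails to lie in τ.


τ is NOT a topology on X.

Axiom (T1): ∅ ∈ τ? Yes; X ∈ τ? Yes.
Axiom (T2/T3): check pairwise unions and intersections of members of τ.
Counterexample for (T2): {x61} ∪ {x62} = {x61, x62} ∉ τ. Therefore τ is NOT a topology.


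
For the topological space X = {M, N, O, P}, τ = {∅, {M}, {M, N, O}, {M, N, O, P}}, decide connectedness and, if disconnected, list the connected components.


(X, τ) is connected.

Find clopen sets (U ∈ τ with X ∖ U ∈ τ):
  U = ∅, X ∖ U = {M, N, O, P} — both open, so U is clopen.
  U = {M, N, O, P}, X ∖ U = ∅ — both open, so U is clopen.
Only trivial clopens (∅ and X) exist, so (X, τ) is connected.
Compute connected components by grouping points that agree on all clopens:
  component: {M, N, O, P}


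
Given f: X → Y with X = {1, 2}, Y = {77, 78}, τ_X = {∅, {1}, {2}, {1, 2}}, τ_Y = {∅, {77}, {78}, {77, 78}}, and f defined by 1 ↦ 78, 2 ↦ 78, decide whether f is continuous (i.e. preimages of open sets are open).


f IS continuous.

Compute f^{-1}(U) for each U ∈ τ_Y:
  U = ∅: f^{-1}(U) = ∅ ∈ τ_X ✓.
  U = {77}: f^{-1}(U) = ∅ ∈ τ_X ✓.
  U = {78}: f^{-1}(U) = {1, 2} ∈ τ_X ✓.
  U = {77, 78}: f^{-1}(U) = {1, 2} ∈ τ_X ✓.
Every preimage lies in τ_X, so f IS continuous.


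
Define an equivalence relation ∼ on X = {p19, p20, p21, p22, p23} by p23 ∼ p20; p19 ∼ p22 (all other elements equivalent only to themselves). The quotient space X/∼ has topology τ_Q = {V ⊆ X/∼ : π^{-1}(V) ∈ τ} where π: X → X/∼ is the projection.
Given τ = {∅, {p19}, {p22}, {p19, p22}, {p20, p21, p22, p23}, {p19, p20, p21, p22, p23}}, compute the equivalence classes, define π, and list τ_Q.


X/∼ = {[p19=p22], [p20=p23], [p21]}; |τ_Q| = 3.

Equivalence classes: [p19=p22], [p20=p23], [p21].
Quotient map π: X → X/∼ sends p19 ↦ [p19=p22], p20 ↦ [p20=p23], p21 ↦ [p21], p22 ↦ [p19=p22], p23 ↦ [p20=p23].
For each subset V ⊆ X/∼, compute π^{-1}(V) ⊆ X and check whether π^{-1}(V) ∈ τ. V is open in τ_Q iff π^{-1}(V) ∈ τ.
  V = {}: π^{-1}(V) = ∅ ∈ τ ✓.
  V = {[p19=p22]}: π^{-1}(V) = {p19, p22} ∈ τ ✓.
  V = {[p20=p23]}: π^{-1}(V) = {p20, p23} ∉ τ ✗.
  V = {[p19=p22], [p20=p23]}: π^{-1}(V) = {p19, p20, p22, p23} ∉ τ ✗.
  V = {[p21]}: π^{-1}(V) = {p21} ∉ τ ✗.
  V = {[p19=p22], [p21]}: π^{-1}(V) = {p19, p21, p22} ∉ τ ✗.
  V = {[p20=p23], [p21]}: π^{-1}(V) = {p20, p21, p23} ∉ τ ✗.
  V = {[p19=p22], [p20=p23], [p21]}: π^{-1}(V) = {p19, p20, p21, p22, p23} ∈ τ ✓.
Open sets in the quotient: τ_Q = {{}, {[p19=p22]}, {[p19=p22], [p20=p23], [p21]}} (3 elements).


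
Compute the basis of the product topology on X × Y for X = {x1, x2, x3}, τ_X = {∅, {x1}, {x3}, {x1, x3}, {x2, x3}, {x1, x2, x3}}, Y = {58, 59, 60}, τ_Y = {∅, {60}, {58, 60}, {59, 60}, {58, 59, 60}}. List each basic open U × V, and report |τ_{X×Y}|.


Basis B = {∅ × ∅, {x1} × {60}, {x3} × {60}, {x1} × {58, 60}, {x1} × {59, 60}, {x1, x3} × {60}, {x2, x3} × {60}, {x3} × {58, 60}, {x3} × {59, 60}, {x1} × {58, 59, 60}, {x1, x2, x3} × {60}, {x3} × {58, 59, 60}, {x1, x3} × {58, 60}, {x1, x3} × {59, 60}, {x2, x3} × {58, 60}, {x2, x3} × {59, 60}, {x1, x3} × {58, 59, 60}, {x1, x2, x3} × {58, 60}, {x1, x2, x3} × {59, 60}, {x2, x3} × {58, 59, 60}, {x1, x2, x3} × {58, 59, 60}}; |τ_{X×Y}| = 70.

Enumerate products U × V with U ∈ τ_X, V ∈ τ_Y (deduplicated):
  ∅ × ∅ = {} (∅)
  {x1} × {60} = {(x1,60)}
  {x3} × {60} = {(x3,60)}
  {x1} × {58, 60} = {(x1,58), (x1,60)}
  {x1} × {59, 60} = {(x1,59), (x1,60)}
  {x1, x3} × {60} = {(x1,60), (x3,60)}
  {x2, x3} × {60} = {(x2,60), (x3,60)}
  {x3} × {58, 60} = {(x3,58), (x3,60)}
  {x3} × {59, 60} = {(x3,59), (x3,60)}
  {x1} × {58, 59, 60} = {(x1,58), (x1,59), (x1,60)}
  {x1, x2, x3} × {60} = {(x1,60), (x2,60), (x3,60)}
  {x3} × {58, 59, 60} = {(x3,58), (x3,59), (x3,60)}
  {x1, x3} × {58, 60} = {(x1,58), (x1,60), (x3,58), (x3,60)}
  {x1, x3} × {59, 60} = {(x1,59), (x1,60), (x3,59), (x3,60)}
  {x2, x3} × {58, 60} = {(x2,58), (x2,60), (x3,58), (x3,60)}
  {x2, x3} × {59, 60} = {(x2,59), (x2,60), (x3,59), (x3,60)}
  {x1, x3} × {58, 59, 60} = {(x1,58), (x1,59), (x1,60), (x3,58), (x3,59), (x3,60)}
  {x1, x2, x3} × {58, 60} = {(x1,58), (x1,60), (x2,58), (x2,60), (x3,58), (x3,60)}
  {x1, x2, x3} × {59, 60} = {(x1,59), (x1,60), (x2,59), (x2,60), (x3,59), (x3,60)}
  {x2, x3} × {58, 59, 60} = {(x2,58), (x2,59), (x2,60), (x3,58), (x3,59), (x3,60)}
  {x1, x2, x3} × {58, 59, 60} = {(x1,58), (x1,59), (x1,60), (x2,58), (x2,59), (x2,60), (x3,58), (x3,59), (x3,60)}
These 21 distinct sets form the basis B.
Close under arbitrary unions to get τ_{X×Y}; counting gives |τ_{X×Y}| = 70.


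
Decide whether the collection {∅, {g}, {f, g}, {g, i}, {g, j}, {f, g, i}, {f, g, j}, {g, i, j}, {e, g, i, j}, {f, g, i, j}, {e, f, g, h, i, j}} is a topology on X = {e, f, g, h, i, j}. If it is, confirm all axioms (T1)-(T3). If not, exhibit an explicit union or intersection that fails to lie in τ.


τ is NOT a topology on X.

Axiom (T1): ∅ ∈ τ? Yes; X ∈ τ? Yes.
Axiom (T2/T3): check pairwise unions and intersections of members of τ.
Counterexample for (T2): {f, g} ∪ {e, g, i, j} = {e, f, g, i, j} ∉ τ. Therefore τ is NOT a topology.


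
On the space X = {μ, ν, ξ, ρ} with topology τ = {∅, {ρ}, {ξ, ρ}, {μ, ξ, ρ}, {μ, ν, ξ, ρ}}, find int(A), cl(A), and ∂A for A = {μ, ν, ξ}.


int(A) = ∅, cl(A) = {μ, ν, ξ}, ∂A = {μ, ν, ξ}.

Closed sets in (X, τ) are complements of opens:
  closed(X, τ) = {∅, {ν}, {μ, ν}, {μ, ν, ξ}, {μ, ν, ξ, ρ}}.
int(A) = ⋃ {U ∈ τ : U ⊆ A}. Opens contained in A: ∅.
Taking the union of these: int(A) = ∅.
cl(A) = ⋂ {C closed : A ⊆ C}. Closed sets containing A: {μ, ν, ξ}, {μ, ν, ξ, ρ}.
Intersecting these: cl(A) = {μ, ν, ξ}.
∂A = cl(A) ∖ int(A) = {μ, ν, ξ} ∖ ∅ = {μ, ν, ξ}.


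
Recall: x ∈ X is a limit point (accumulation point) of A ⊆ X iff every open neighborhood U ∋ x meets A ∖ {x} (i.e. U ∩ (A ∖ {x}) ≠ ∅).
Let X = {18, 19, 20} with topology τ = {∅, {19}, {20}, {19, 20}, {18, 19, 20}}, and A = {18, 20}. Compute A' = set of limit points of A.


A' = {18}

For each x ∈ X, list the open sets U ∈ τ with x ∈ U, then check whether U ∩ (A ∖ {x}) ≠ ∅ for every such U.
  x = 18: opens ∋ x are {18, 19, 20}; each meets A ∖ {18}, so x IS a limit point.
  x = 19: open {19} ∋ x has {19} ∩ (A ∖ {19}) = ∅, so x is NOT a limit point.
  x = 20: open {20} ∋ x has {20} ∩ (A ∖ {20}) = ∅, so x is NOT a limit point.
Collecting: A' = {18}.


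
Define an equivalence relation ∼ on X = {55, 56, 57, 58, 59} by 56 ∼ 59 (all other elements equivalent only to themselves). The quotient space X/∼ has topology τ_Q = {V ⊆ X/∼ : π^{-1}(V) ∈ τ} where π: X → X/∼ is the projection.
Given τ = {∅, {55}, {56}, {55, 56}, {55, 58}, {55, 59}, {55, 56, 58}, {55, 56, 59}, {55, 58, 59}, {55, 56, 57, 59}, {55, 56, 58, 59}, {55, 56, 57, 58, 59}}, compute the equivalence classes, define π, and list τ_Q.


X/∼ = {[55], [56=59], [57], [58]}; |τ_Q| = 7.

Equivalence classes: [55], [56=59], [57], [58].
Quotient map π: X → X/∼ sends 55 ↦ [55], 56 ↦ [56=59], 57 ↦ [57], 58 ↦ [58], 59 ↦ [56=59].
For each subset V ⊆ X/∼, compute π^{-1}(V) ⊆ X and check whether π^{-1}(V) ∈ τ. V is open in τ_Q iff π^{-1}(V) ∈ τ.
  V = {}: π^{-1}(V) = ∅ ∈ τ ✓.
  V = {[55]}: π^{-1}(V) = {55} ∈ τ ✓.
  V = {[56=59]}: π^{-1}(V) = {56, 59} ∉ τ ✗.
  V = {[55], [56=59]}: π^{-1}(V) = {55, 56, 59} ∈ τ ✓.
  V = {[57]}: π^{-1}(V) = {57} ∉ τ ✗.
  V = {[55], [57]}: π^{-1}(V) = {55, 57} ∉ τ ✗.
  V = {[56=59], [57]}: π^{-1}(V) = {56, 57, 59} ∉ τ ✗.
  V = {[55], [56=59], [57]}: π^{-1}(V) = {55, 56, 57, 59} ∈ τ ✓.
  V = {[58]}: π^{-1}(V) = {58} ∉ τ ✗.
  V = {[55], [58]}: π^{-1}(V) = {55, 58} ∈ τ ✓.
  V = {[56=59], [58]}: π^{-1}(V) = {56, 58, 59} ∉ τ ✗.
  V = {[55], [56=59], [58]}: π^{-1}(V) = {55, 56, 58, 59} ∈ τ ✓.
  V = {[57], [58]}: π^{-1}(V) = {57, 58} ∉ τ ✗.
  V = {[55], [57], [58]}: π^{-1}(V) = {55, 57, 58} ∉ τ ✗.
  V = {[56=59], [57], [58]}: π^{-1}(V) = {56, 57, 58, 59} ∉ τ ✗.
  V = {[55], [56=59], [57], [58]}: π^{-1}(V) = {55, 56, 57, 58, 59} ∈ τ ✓.
Open sets in the quotient: τ_Q = {{}, {[55]}, {[55], [56=59]}, {[55], [56=59], [57]}, {[55], [58]}, {[55], [56=59], [58]}, {[55], [56=59], [57], [58]}} (7 elements).


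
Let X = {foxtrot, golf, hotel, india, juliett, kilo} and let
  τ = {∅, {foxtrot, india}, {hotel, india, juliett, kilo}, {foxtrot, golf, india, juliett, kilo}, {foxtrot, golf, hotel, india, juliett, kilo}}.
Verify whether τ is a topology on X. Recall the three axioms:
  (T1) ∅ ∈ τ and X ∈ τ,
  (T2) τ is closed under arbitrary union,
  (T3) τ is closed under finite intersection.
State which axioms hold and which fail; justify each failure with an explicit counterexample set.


τ is NOT a topology on X.

Axiom (T1): ∅ ∈ τ? Yes; X ∈ τ? Yes.
Axiom (T2/T3): check pairwise unions and intersections of members of τ.
Counterexample for (T3): {foxtrot, india} ∩ {hotel, india, juliett, kilo} = {india} ∉ τ. Therefore τ is NOT a topology.


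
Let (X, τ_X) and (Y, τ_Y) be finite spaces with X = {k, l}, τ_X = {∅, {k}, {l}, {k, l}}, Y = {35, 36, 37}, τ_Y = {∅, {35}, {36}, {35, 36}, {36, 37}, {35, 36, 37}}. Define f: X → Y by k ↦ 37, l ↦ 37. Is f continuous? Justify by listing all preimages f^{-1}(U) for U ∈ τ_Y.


f IS continuous.

Compute f^{-1}(U) for each U ∈ τ_Y:
  U = ∅: f^{-1}(U) = ∅ ∈ τ_X ✓.
  U = {35}: f^{-1}(U) = ∅ ∈ τ_X ✓.
  U = {36}: f^{-1}(U) = ∅ ∈ τ_X ✓.
  U = {35, 36}: f^{-1}(U) = ∅ ∈ τ_X ✓.
  U = {36, 37}: f^{-1}(U) = {k, l} ∈ τ_X ✓.
  U = {35, 36, 37}: f^{-1}(U) = {k, l} ∈ τ_X ✓.
Every preimage lies in τ_X, so f IS continuous.


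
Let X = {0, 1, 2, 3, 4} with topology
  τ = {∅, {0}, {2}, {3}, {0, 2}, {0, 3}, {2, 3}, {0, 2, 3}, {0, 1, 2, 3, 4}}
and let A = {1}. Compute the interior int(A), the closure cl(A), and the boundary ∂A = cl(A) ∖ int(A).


int(A) = ∅, cl(A) = {1, 4}, ∂A = {1, 4}.

Closed sets in (X, τ) are complements of opens:
  closed(X, τ) = {∅, {1, 4}, {0, 1, 4}, {1, 2, 4}, {1, 3, 4}, {0, 1, 2, 4}, {0, 1, 3, 4}, {1, 2, 3, 4}, {0, 1, 2, 3, 4}}.
int(A) = ⋃ {U ∈ τ : U ⊆ A}. Opens contained in A: ∅.
Taking the union of these: int(A) = ∅.
cl(A) = ⋂ {C closed : A ⊆ C}. Closed sets containing A: {1, 4}, {0, 1, 4}, {1, 2, 4}, {1, 3, 4}, {0, 1, 2, 4}, {0, 1, 3, 4}, {1, 2, 3, 4}, {0, 1, 2, 3, 4}.
Intersecting these: cl(A) = {1, 4}.
∂A = cl(A) ∖ int(A) = {1, 4} ∖ ∅ = {1, 4}.


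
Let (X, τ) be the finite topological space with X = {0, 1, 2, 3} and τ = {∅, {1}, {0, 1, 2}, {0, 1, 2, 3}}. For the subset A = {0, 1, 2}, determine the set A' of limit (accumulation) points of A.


A' = {0, 2, 3}

For each x ∈ X, list the open sets U ∈ τ with x ∈ U, then check whether U ∩ (A ∖ {x}) ≠ ∅ for every such U.
  x = 0: opens ∋ x are {0, 1, 2}, {0, 1, 2, 3}; each meets A ∖ {0}, so x IS a limit point.
  x = 1: open {1} ∋ x has {1} ∩ (A ∖ {1}) = ∅, so x is NOT a limit point.
  x = 2: opens ∋ x are {0, 1, 2}, {0, 1, 2, 3}; each meets A ∖ {2}, so x IS a limit point.
  x = 3: opens ∋ x are {0, 1, 2, 3}; each meets A ∖ {3}, so x IS a limit point.
Collecting: A' = {0, 2, 3}.


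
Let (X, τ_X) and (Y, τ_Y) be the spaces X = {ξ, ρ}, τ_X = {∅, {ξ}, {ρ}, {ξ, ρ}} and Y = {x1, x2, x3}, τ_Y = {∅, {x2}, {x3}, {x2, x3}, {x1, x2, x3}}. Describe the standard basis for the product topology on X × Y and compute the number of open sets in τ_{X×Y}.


Basis B = {∅ × ∅, {ξ} × {x2}, {ξ} × {x3}, {ρ} × {x2}, {ρ} × {x3}, {ξ} × {x2, x3}, {ξ, ρ} × {x2}, {ξ, ρ} × {x3}, {ρ} × {x2, x3}, {ξ} × {x1, x2, x3}, {ρ} × {x1, x2, x3}, {ξ, ρ} × {x2, x3}, {ξ, ρ} × {x1, x2, x3}}; |τ_{X×Y}| = 25.

Enumerate products U × V with U ∈ τ_X, V ∈ τ_Y (deduplicated):
  ∅ × ∅ = {} (∅)
  {ξ} × {x2} = {(ξ,x2)}
  {ξ} × {x3} = {(ξ,x3)}
  {ρ} × {x2} = {(ρ,x2)}
  {ρ} × {x3} = {(ρ,x3)}
  {ξ} × {x2, x3} = {(ξ,x2), (ξ,x3)}
  {ξ, ρ} × {x2} = {(ξ,x2), (ρ,x2)}
  {ξ, ρ} × {x3} = {(ξ,x3), (ρ,x3)}
  {ρ} × {x2, x3} = {(ρ,x2), (ρ,x3)}
  {ξ} × {x1, x2, x3} = {(ξ,x1), (ξ,x2), (ξ,x3)}
  {ρ} × {x1, x2, x3} = {(ρ,x1), (ρ,x2), (ρ,x3)}
  {ξ, ρ} × {x2, x3} = {(ξ,x2), (ξ,x3), (ρ,x2), (ρ,x3)}
  {ξ, ρ} × {x1, x2, x3} = {(ξ,x1), (ξ,x2), (ξ,x3), (ρ,x1), (ρ,x2), (ρ,x3)}
These 13 distinct sets form the basis B.
Close under arbitrary unions to get τ_{X×Y}; counting gives |τ_{X×Y}| = 25.


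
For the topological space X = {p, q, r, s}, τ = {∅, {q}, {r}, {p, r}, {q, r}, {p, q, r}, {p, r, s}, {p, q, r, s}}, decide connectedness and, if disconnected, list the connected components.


(X, τ) is disconnected; components = [{q}, {p, r, s}].

Find clopen sets (U ∈ τ with X ∖ U ∈ τ):
  U = ∅, X ∖ U = {p, q, r, s} — both open, so U is clopen.
  U = {q}, X ∖ U = {p, r, s} — both open, so U is clopen.
  U = {p, r, s}, X ∖ U = {q} — both open, so U is clopen.
  U = {p, q, r, s}, X ∖ U = ∅ — both open, so U is clopen.
Nontrivial clopen(s) exist: e.g. {q}. So (X, τ) is disconnected.
Compute connected components by grouping points that agree on all clopens:
  component: {q}
  component: {p, r, s}


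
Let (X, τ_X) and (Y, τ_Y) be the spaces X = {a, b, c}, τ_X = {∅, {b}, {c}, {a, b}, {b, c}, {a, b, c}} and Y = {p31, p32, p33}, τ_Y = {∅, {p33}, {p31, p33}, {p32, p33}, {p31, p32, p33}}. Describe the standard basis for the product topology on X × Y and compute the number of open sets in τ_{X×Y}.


Basis B = {∅ × ∅, {b} × {p33}, {c} × {p33}, {a, b} × {p33}, {b} × {p31, p33}, {b} × {p32, p33}, {b, c} × {p33}, {c} × {p31, p33}, {c} × {p32, p33}, {a, b, c} × {p33}, {b} × {p31, p32, p33}, {c} × {p31, p32, p33}, {a, b} × {p31, p33}, {a, b} × {p32, p33}, {b, c} × {p31, p33}, {b, c} × {p32, p33}, {a, b} × {p31, p32, p33}, {a, b, c} × {p31, p33}, {a, b, c} × {p32, p33}, {b, c} × {p31, p32, p33}, {a, b, c} × {p31, p32, p33}}; |τ_{X×Y}| = 70.

Enumerate products U × V with U ∈ τ_X, V ∈ τ_Y (deduplicated):
  ∅ × ∅ = {} (∅)
  {b} × {p33} = {(b,p33)}
  {c} × {p33} = {(c,p33)}
  {a, b} × {p33} = {(a,p33), (b,p33)}
  {b} × {p31, p33} = {(b,p31), (b,p33)}
  {b} × {p32, p33} = {(b,p32), (b,p33)}
  {b, c} × {p33} = {(b,p33), (c,p33)}
  {c} × {p31, p33} = {(c,p31), (c,p33)}
  {c} × {p32, p33} = {(c,p32), (c,p33)}
  {a, b, c} × {p33} = {(a,p33), (b,p33), (c,p33)}
  {b} × {p31, p32, p33} = {(b,p31), (b,p32), (b,p33)}
  {c} × {p31, p32, p33} = {(c,p31), (c,p32), (c,p33)}
  {a, b} × {p31, p33} = {(a,p31), (a,p33), (b,p31), (b,p33)}
  {a, b} × {p32, p33} = {(a,p32), (a,p33), (b,p32), (b,p33)}
  {b, c} × {p31, p33} = {(b,p31), (b,p33), (c,p31), (c,p33)}
  {b, c} × {p32, p33} = {(b,p32), (b,p33), (c,p32), (c,p33)}
  {a, b} × {p31, p32, p33} = {(a,p31), (a,p32), (a,p33), (b,p31), (b,p32), (b,p33)}
  {a, b, c} × {p31, p33} = {(a,p31), (a,p33), (b,p31), (b,p33), (c,p31), (c,p33)}
  {a, b, c} × {p32, p33} = {(a,p32), (a,p33), (b,p32), (b,p33), (c,p32), (c,p33)}
  {b, c} × {p31, p32, p33} = {(b,p31), (b,p32), (b,p33), (c,p31), (c,p32), (c,p33)}
  {a, b, c} × {p31, p32, p33} = {(a,p31), (a,p32), (a,p33), (b,p31), (b,p32), (b,p33), (c,p31), (c,p32), (c,p33)}
These 21 distinct sets form the basis B.
Close under arbitrary unions to get τ_{X×Y}; counting gives |τ_{X×Y}| = 70.


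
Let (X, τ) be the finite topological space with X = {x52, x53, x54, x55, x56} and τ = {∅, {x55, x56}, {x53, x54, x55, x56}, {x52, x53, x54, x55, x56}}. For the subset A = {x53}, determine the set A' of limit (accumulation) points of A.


A' = {x52, x54}

For each x ∈ X, list the open sets U ∈ τ with x ∈ U, then check whether U ∩ (A ∖ {x}) ≠ ∅ for every such U.
  x = x52: opens ∋ x are {x52, x53, x54, x55, x56}; each meets A ∖ {x52}, so x IS a limit point.
  x = x53: open {x53, x54, x55, x56} ∋ x has {x53, x54, x55, x56} ∩ (A ∖ {x53}) = ∅, so x is NOT a limit point.
  x = x54: opens ∋ x are {x53, x54, x55, x56}, {x52, x53, x54, x55, x56}; each meets A ∖ {x54}, so x IS a limit point.
  x = x55: open {x55, x56} ∋ x has {x55, x56} ∩ (A ∖ {x55}) = ∅, so x is NOT a limit point.
  x = x56: open {x55, x56} ∋ x has {x55, x56} ∩ (A ∖ {x56}) = ∅, so x is NOT a limit point.
Collecting: A' = {x52, x54}.


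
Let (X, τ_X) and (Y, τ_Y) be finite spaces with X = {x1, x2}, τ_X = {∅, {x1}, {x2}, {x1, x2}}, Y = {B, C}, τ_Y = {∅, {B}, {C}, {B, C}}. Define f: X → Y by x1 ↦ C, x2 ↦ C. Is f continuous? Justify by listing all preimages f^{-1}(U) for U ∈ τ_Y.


f IS continuous.

Compute f^{-1}(U) for each U ∈ τ_Y:
  U = ∅: f^{-1}(U) = ∅ ∈ τ_X ✓.
  U = {B}: f^{-1}(U) = ∅ ∈ τ_X ✓.
  U = {C}: f^{-1}(U) = {x1, x2} ∈ τ_X ✓.
  U = {B, C}: f^{-1}(U) = {x1, x2} ∈ τ_X ✓.
Every preimage lies in τ_X, so f IS continuous.


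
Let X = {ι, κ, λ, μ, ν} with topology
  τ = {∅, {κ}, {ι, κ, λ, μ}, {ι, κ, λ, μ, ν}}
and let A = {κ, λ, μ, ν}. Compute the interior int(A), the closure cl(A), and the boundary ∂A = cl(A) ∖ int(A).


int(A) = {κ}, cl(A) = {ι, κ, λ, μ, ν}, ∂A = {ι, λ, μ, ν}.

Closed sets in (X, τ) are complements of opens:
  closed(X, τ) = {∅, {ν}, {ι, λ, μ, ν}, {ι, κ, λ, μ, ν}}.
int(A) = ⋃ {U ∈ τ : U ⊆ A}. Opens contained in A: ∅, {κ}.
Taking the union of these: int(A) = {κ}.
cl(A) = ⋂ {C closed : A ⊆ C}. Closed sets containing A: {ι, κ, λ, μ, ν}.
Intersecting these: cl(A) = {ι, κ, λ, μ, ν}.
∂A = cl(A) ∖ int(A) = {ι, κ, λ, μ, ν} ∖ {κ} = {ι, λ, μ, ν}.


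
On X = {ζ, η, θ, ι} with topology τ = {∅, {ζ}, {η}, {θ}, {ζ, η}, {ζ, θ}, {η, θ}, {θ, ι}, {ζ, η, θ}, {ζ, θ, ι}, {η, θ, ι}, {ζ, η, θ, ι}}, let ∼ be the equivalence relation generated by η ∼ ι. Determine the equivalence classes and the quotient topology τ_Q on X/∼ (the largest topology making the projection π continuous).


X/∼ = {[ζ], [η=ι], [θ]}; |τ_Q| = 6.

Equivalence classes: [ζ], [η=ι], [θ].
Quotient map π: X → X/∼ sends ζ ↦ [ζ], η ↦ [η=ι], θ ↦ [θ], ι ↦ [η=ι].
For each subset V ⊆ X/∼, compute π^{-1}(V) ⊆ X and check whether π^{-1}(V) ∈ τ. V is open in τ_Q iff π^{-1}(V) ∈ τ.
  V = {}: π^{-1}(V) = ∅ ∈ τ ✓.
  V = {[ζ]}: π^{-1}(V) = {ζ} ∈ τ ✓.
  V = {[η=ι]}: π^{-1}(V) = {η, ι} ∉ τ ✗.
  V = {[ζ], [η=ι]}: π^{-1}(V) = {ζ, η, ι} ∉ τ ✗.
  V = {[θ]}: π^{-1}(V) = {θ} ∈ τ ✓.
  V = {[ζ], [θ]}: π^{-1}(V) = {ζ, θ} ∈ τ ✓.
  V = {[η=ι], [θ]}: π^{-1}(V) = {η, θ, ι} ∈ τ ✓.
  V = {[ζ], [η=ι], [θ]}: π^{-1}(V) = {ζ, η, θ, ι} ∈ τ ✓.
Open sets in the quotient: τ_Q = {{}, {[ζ]}, {[θ]}, {[ζ], [θ]}, {[η=ι], [θ]}, {[ζ], [η=ι], [θ]}} (6 elements).


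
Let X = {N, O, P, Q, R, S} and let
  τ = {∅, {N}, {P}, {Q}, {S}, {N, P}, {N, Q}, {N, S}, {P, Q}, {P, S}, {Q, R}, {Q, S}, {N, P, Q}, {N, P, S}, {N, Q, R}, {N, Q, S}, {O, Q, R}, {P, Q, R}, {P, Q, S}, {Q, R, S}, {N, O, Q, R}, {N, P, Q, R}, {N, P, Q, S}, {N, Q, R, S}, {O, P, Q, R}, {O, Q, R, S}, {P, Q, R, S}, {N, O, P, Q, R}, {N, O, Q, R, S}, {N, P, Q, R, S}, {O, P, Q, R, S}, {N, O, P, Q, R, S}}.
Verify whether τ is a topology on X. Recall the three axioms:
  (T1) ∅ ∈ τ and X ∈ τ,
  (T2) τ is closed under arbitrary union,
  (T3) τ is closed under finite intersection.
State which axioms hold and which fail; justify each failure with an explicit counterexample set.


τ IS a topology on X.

Axiom (T1): ∅ ∈ τ? Yes; X ∈ τ? Yes.
Axiom (T2/T3): check pairwise unions and intersections of members of τ.
All pairwise intersections and unions checked — each lies in τ. Therefore τ satisfies (T1), (T2), (T3): it IS a topology on X.


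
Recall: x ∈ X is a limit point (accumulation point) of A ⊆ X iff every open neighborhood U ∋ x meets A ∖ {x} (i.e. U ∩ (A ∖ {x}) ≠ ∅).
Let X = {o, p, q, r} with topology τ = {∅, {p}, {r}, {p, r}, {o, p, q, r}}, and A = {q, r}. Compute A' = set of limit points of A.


A' = {o, q}

For each x ∈ X, list the open sets U ∈ τ with x ∈ U, then check whether U ∩ (A ∖ {x}) ≠ ∅ for every such U.
  x = o: opens ∋ x are {o, p, q, r}; each meets A ∖ {o}, so x IS a limit point.
  x = p: open {p} ∋ x has {p} ∩ (A ∖ {p}) = ∅, so x is NOT a limit point.
  x = q: opens ∋ x are {o, p, q, r}; each meets A ∖ {q}, so x IS a limit point.
  x = r: open {r} ∋ x has {r} ∩ (A ∖ {r}) = ∅, so x is NOT a limit point.
Collecting: A' = {o, q}.


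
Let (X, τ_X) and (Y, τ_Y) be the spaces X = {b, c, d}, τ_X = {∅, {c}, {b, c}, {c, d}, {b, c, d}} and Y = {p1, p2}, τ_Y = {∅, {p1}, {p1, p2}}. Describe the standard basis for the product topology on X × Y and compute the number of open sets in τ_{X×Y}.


Basis B = {∅ × ∅, {c} × {p1}, {b, c} × {p1}, {c} × {p1, p2}, {c, d} × {p1}, {b, c, d} × {p1}, {b, c} × {p1, p2}, {c, d} × {p1, p2}, {b, c, d} × {p1, p2}}; |τ_{X×Y}| = 14.

Enumerate products U × V with U ∈ τ_X, V ∈ τ_Y (deduplicated):
  ∅ × ∅ = {} (∅)
  {c} × {p1} = {(c,p1)}
  {b, c} × {p1} = {(b,p1), (c,p1)}
  {c} × {p1, p2} = {(c,p1), (c,p2)}
  {c, d} × {p1} = {(c,p1), (d,p1)}
  {b, c, d} × {p1} = {(b,p1), (c,p1), (d,p1)}
  {b, c} × {p1, p2} = {(b,p1), (b,p2), (c,p1), (c,p2)}
  {c, d} × {p1, p2} = {(c,p1), (c,p2), (d,p1), (d,p2)}
  {b, c, d} × {p1, p2} = {(b,p1), (b,p2), (c,p1), (c,p2), (d,p1), (d,p2)}
These 9 distinct sets form the basis B.
Close under arbitrary unions to get τ_{X×Y}; counting gives |τ_{X×Y}| = 14.


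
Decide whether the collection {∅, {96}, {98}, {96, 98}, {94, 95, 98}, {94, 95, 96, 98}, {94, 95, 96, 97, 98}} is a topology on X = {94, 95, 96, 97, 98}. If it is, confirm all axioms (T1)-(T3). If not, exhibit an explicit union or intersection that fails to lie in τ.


τ IS a topology on X.

Axiom (T1): ∅ ∈ τ? Yes; X ∈ τ? Yes.
Axiom (T2/T3): check pairwise unions and intersections of members of τ.
All pairwise intersections and unions checked — each lies in τ. Therefore τ satisfies (T1), (T2), (T3): it IS a topology on X.


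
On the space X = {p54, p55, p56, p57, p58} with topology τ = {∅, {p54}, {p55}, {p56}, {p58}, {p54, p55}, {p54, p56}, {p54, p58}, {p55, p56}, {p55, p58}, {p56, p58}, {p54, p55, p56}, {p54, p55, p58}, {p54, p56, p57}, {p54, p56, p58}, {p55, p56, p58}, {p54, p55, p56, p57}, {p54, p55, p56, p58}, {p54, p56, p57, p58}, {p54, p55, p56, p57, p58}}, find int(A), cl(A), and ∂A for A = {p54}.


int(A) = {p54}, cl(A) = {p54, p57}, ∂A = {p57}.

Closed sets in (X, τ) are complements of opens:
  closed(X, τ) = {∅, {p55}, {p57}, {p58}, {p54, p57}, {p55, p57}, {p55, p58}, {p56, p57}, {p57, p58}, {p54, p55, p57}, {p54, p56, p57}, {p54, p57, p58}, {p55, p56, p57}, {p55, p57, p58}, {p56, p57, p58}, {p54, p55, p56, p57}, {p54, p55, p57, p58}, {p54, p56, p57, p58}, {p55, p56, p57, p58}, {p54, p55, p56, p57, p58}}.
int(A) = ⋃ {U ∈ τ : U ⊆ A}. Opens contained in A: ∅, {p54}.
Taking the union of these: int(A) = {p54}.
cl(A) = ⋂ {C closed : A ⊆ C}. Closed sets containing A: {p54, p57}, {p54, p55, p57}, {p54, p56, p57}, {p54, p57, p58}, {p54, p55, p56, p57}, {p54, p55, p57, p58}, {p54, p56, p57, p58}, {p54, p55, p56, p57, p58}.
Intersecting these: cl(A) = {p54, p57}.
∂A = cl(A) ∖ int(A) = {p54, p57} ∖ {p54} = {p57}.


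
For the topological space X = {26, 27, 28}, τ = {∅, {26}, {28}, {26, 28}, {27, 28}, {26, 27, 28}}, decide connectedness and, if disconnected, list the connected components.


(X, τ) is disconnected; components = [{26}, {27, 28}].

Find clopen sets (U ∈ τ with X ∖ U ∈ τ):
  U = ∅, X ∖ U = {26, 27, 28} — both open, so U is clopen.
  U = {26}, X ∖ U = {27, 28} — both open, so U is clopen.
  U = {27, 28}, X ∖ U = {26} — both open, so U is clopen.
  U = {26, 27, 28}, X ∖ U = ∅ — both open, so U is clopen.
Nontrivial clopen(s) exist: e.g. {26}. So (X, τ) is disconnected.
Compute connected components by grouping points that agree on all clopens:
  component: {26}
  component: {27, 28}


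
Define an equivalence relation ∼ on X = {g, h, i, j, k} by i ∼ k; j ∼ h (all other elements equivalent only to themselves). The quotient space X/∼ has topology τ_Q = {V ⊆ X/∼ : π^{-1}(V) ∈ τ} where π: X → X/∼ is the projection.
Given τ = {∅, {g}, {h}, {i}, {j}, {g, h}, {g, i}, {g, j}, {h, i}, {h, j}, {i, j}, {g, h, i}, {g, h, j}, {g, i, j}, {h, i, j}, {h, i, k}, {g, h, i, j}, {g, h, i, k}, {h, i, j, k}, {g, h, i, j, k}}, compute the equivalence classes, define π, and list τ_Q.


X/∼ = {[g], [h=j], [i=k]}; |τ_Q| = 6.

Equivalence classes: [g], [h=j], [i=k].
Quotient map π: X → X/∼ sends g ↦ [g], h ↦ [h=j], i ↦ [i=k], j ↦ [h=j], k ↦ [i=k].
For each subset V ⊆ X/∼, compute π^{-1}(V) ⊆ X and check whether π^{-1}(V) ∈ τ. V is open in τ_Q iff π^{-1}(V) ∈ τ.
  V = {}: π^{-1}(V) = ∅ ∈ τ ✓.
  V = {[g]}: π^{-1}(V) = {g} ∈ τ ✓.
  V = {[h=j]}: π^{-1}(V) = {h, j} ∈ τ ✓.
  V = {[g], [h=j]}: π^{-1}(V) = {g, h, j} ∈ τ ✓.
  V = {[i=k]}: π^{-1}(V) = {i, k} ∉ τ ✗.
  V = {[g], [i=k]}: π^{-1}(V) = {g, i, k} ∉ τ ✗.
  V = {[h=j], [i=k]}: π^{-1}(V) = {h, i, j, k} ∈ τ ✓.
  V = {[g], [h=j], [i=k]}: π^{-1}(V) = {g, h, i, j, k} ∈ τ ✓.
Open sets in the quotient: τ_Q = {{}, {[g]}, {[h=j]}, {[g], [h=j]}, {[h=j], [i=k]}, {[g], [h=j], [i=k]}} (6 elements).


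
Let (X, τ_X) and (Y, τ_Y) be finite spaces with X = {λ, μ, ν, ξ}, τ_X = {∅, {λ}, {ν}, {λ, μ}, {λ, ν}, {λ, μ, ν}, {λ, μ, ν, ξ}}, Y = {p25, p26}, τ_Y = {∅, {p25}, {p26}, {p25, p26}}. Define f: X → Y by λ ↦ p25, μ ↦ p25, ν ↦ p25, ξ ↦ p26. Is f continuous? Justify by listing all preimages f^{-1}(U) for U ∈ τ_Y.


f is NOT continuous.

Compute f^{-1}(U) for each U ∈ τ_Y:
  U = ∅: f^{-1}(U) = ∅ ∈ τ_X ✓.
  U = {p25}: f^{-1}(U) = {λ, μ, ν} ∈ τ_X ✓.
  U = {p26}: f^{-1}(U) = {ξ} ∉ τ_X ✗.
  U = {p25, p26}: f^{-1}(U) = {λ, μ, ν, ξ} ∈ τ_X ✓.
Found U = {p26} with f^{-1}(U) = {ξ} not in τ_X. Therefore f is NOT continuous.


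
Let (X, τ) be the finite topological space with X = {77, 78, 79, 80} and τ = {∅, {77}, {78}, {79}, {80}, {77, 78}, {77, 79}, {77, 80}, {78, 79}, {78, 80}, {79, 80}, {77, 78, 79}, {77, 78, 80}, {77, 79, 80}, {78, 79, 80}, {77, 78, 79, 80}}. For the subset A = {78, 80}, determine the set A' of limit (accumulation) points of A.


A' = ∅

For each x ∈ X, list the open sets U ∈ τ with x ∈ U, then check whether U ∩ (A ∖ {x}) ≠ ∅ for every such U.
  x = 77: open {77} ∋ x has {77} ∩ (A ∖ {77}) = ∅, so x is NOT a limit point.
  x = 78: open {78} ∋ x has {78} ∩ (A ∖ {78}) = ∅, so x is NOT a limit point.
  x = 79: open {79} ∋ x has {79} ∩ (A ∖ {79}) = ∅, so x is NOT a limit point.
  x = 80: open {80} ∋ x has {80} ∩ (A ∖ {80}) = ∅, so x is NOT a limit point.
Collecting: A' = ∅.


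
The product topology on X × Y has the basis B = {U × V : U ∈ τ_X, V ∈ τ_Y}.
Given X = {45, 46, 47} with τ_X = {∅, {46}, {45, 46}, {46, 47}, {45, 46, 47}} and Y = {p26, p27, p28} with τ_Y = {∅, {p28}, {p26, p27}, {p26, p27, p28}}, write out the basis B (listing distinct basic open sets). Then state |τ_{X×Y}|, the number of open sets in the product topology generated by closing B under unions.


Basis B = {∅ × ∅, {46} × {p28}, {45, 46} × {p28}, {46} × {p26, p27}, {46, 47} × {p28}, {45, 46, 47} × {p28}, {46} × {p26, p27, p28}, {45, 46} × {p26, p27}, {46, 47} × {p26, p27}, {45, 46} × {p26, p27, p28}, {45, 46, 47} × {p26, p27}, {46, 47} × {p26, p27, p28}, {45, 46, 47} × {p26, p27, p28}}; |τ_{X×Y}| = 25.

Enumerate products U × V with U ∈ τ_X, V ∈ τ_Y (deduplicated):
  ∅ × ∅ = {} (∅)
  {46} × {p28} = {(46,p28)}
  {45, 46} × {p28} = {(45,p28), (46,p28)}
  {46} × {p26, p27} = {(46,p26), (46,p27)}
  {46, 47} × {p28} = {(46,p28), (47,p28)}
  {45, 46, 47} × {p28} = {(45,p28), (46,p28), (47,p28)}
  {46} × {p26, p27, p28} = {(46,p26), (46,p27), (46,p28)}
  {45, 46} × {p26, p27} = {(45,p26), (45,p27), (46,p26), (46,p27)}
  {46, 47} × {p26, p27} = {(46,p26), (46,p27), (47,p26), (47,p27)}
  {45, 46} × {p26, p27, p28} = {(45,p26), (45,p27), (45,p28), (46,p26), (46,p27), (46,p28)}
  {45, 46, 47} × {p26, p27} = {(45,p26), (45,p27), (46,p26), (46,p27), (47,p26), (47,p27)}
  {46, 47} × {p26, p27, p28} = {(46,p26), (46,p27), (46,p28), (47,p26), (47,p27), (47,p28)}
  {45, 46, 47} × {p26, p27, p28} = {(45,p26), (45,p27), (45,p28), (46,p26), (46,p27), (46,p28), (47,p26), (47,p27), (47,p28)}
These 13 distinct sets form the basis B.
Close under arbitrary unions to get τ_{X×Y}; counting gives |τ_{X×Y}| = 25.


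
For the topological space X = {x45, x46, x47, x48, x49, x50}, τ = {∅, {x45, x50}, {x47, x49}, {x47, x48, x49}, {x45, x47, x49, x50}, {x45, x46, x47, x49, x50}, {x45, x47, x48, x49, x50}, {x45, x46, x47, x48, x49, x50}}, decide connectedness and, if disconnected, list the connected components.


(X, τ) is connected.

Find clopen sets (U ∈ τ with X ∖ U ∈ τ):
  U = ∅, X ∖ U = {x45, x46, x47, x48, x49, x50} — both open, so U is clopen.
  U = {x45, x46, x47, x48, x49, x50}, X ∖ U = ∅ — both open, so U is clopen.
Only trivial clopens (∅ and X) exist, so (X, τ) is connected.
Compute connected components by grouping points that agree on all clopens:
  component: {x45, x46, x47, x48, x49, x50}


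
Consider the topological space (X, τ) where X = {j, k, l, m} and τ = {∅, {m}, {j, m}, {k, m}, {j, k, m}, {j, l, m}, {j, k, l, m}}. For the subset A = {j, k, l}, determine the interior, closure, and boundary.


int(A) = ∅, cl(A) = {j, k, l}, ∂A = {j, k, l}.

Closed sets in (X, τ) are complements of opens:
  closed(X, τ) = {∅, {k}, {l}, {j, l}, {k, l}, {j, k, l}, {j, k, l, m}}.
int(A) = ⋃ {U ∈ τ : U ⊆ A}. Opens contained in A: ∅.
Taking the union of these: int(A) = ∅.
cl(A) = ⋂ {C closed : A ⊆ C}. Closed sets containing A: {j, k, l}, {j, k, l, m}.
Intersecting these: cl(A) = {j, k, l}.
∂A = cl(A) ∖ int(A) = {j, k, l} ∖ ∅ = {j, k, l}.


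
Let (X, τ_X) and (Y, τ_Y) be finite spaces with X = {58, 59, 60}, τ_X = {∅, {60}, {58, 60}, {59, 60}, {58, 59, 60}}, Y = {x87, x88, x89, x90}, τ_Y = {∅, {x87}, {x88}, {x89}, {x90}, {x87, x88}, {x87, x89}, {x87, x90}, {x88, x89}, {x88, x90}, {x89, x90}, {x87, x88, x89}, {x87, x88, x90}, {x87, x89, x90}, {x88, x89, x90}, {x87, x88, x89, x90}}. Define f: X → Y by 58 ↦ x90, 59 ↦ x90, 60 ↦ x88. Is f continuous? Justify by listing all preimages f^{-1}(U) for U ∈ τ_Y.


f is NOT continuous.

Compute f^{-1}(U) for each U ∈ τ_Y:
  U = ∅: f^{-1}(U) = ∅ ∈ τ_X ✓.
  U = {x87}: f^{-1}(U) = ∅ ∈ τ_X ✓.
  U = {x88}: f^{-1}(U) = {60} ∈ τ_X ✓.
  U = {x89}: f^{-1}(U) = ∅ ∈ τ_X ✓.
  U = {x90}: f^{-1}(U) = {58, 59} ∉ τ_X ✗.
  U = {x87, x88}: f^{-1}(U) = {60} ∈ τ_X ✓.
  U = {x87, x89}: f^{-1}(U) = ∅ ∈ τ_X ✓.
  U = {x87, x90}: f^{-1}(U) = {58, 59} ∉ τ_X ✗.
  U = {x88, x89}: f^{-1}(U) = {60} ∈ τ_X ✓.
  U = {x88, x90}: f^{-1}(U) = {58, 59, 60} ∈ τ_X ✓.
  U = {x89, x90}: f^{-1}(U) = {58, 59} ∉ τ_X ✗.
  U = {x87, x88, x89}: f^{-1}(U) = {60} ∈ τ_X ✓.
  U = {x87, x88, x90}: f^{-1}(U) = {58, 59, 60} ∈ τ_X ✓.
  U = {x87, x89, x90}: f^{-1}(U) = {58, 59} ∉ τ_X ✗.
  U = {x88, x89, x90}: f^{-1}(U) = {58, 59, 60} ∈ τ_X ✓.
  U = {x87, x88, x89, x90}: f^{-1}(U) = {58, 59, 60} ∈ τ_X ✓.
Found U = {x90} with f^{-1}(U) = {58, 59} not in τ_X. Therefore f is NOT continuous.


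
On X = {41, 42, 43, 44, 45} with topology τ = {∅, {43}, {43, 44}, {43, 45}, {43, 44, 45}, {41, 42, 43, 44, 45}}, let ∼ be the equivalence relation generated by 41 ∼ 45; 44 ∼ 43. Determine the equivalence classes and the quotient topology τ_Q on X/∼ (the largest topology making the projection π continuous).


X/∼ = {[41=45], [42], [43=44]}; |τ_Q| = 3.

Equivalence classes: [41=45], [42], [43=44].
Quotient map π: X → X/∼ sends 41 ↦ [41=45], 42 ↦ [42], 43 ↦ [43=44], 44 ↦ [43=44], 45 ↦ [41=45].
For each subset V ⊆ X/∼, compute π^{-1}(V) ⊆ X and check whether π^{-1}(V) ∈ τ. V is open in τ_Q iff π^{-1}(V) ∈ τ.
  V = {}: π^{-1}(V) = ∅ ∈ τ ✓.
  V = {[41=45]}: π^{-1}(V) = {41, 45} ∉ τ ✗.
  V = {[42]}: π^{-1}(V) = {42} ∉ τ ✗.
  V = {[41=45], [42]}: π^{-1}(V) = {41, 42, 45} ∉ τ ✗.
  V = {[43=44]}: π^{-1}(V) = {43, 44} ∈ τ ✓.
  V = {[41=45], [43=44]}: π^{-1}(V) = {41, 43, 44, 45} ∉ τ ✗.
  V = {[42], [43=44]}: π^{-1}(V) = {42, 43, 44} ∉ τ ✗.
  V = {[41=45], [42], [43=44]}: π^{-1}(V) = {41, 42, 43, 44, 45} ∈ τ ✓.
Open sets in the quotient: τ_Q = {{}, {[43=44]}, {[41=45], [42], [43=44]}} (3 elements).


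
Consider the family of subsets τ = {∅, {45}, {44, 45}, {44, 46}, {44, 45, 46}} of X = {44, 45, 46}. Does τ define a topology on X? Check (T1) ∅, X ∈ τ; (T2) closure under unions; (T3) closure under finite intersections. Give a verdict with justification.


τ is NOT a topology on X.

Axiom (T1): ∅ ∈ τ? Yes; X ∈ τ? Yes.
Axiom (T2/T3): check pairwise unions and intersections of members of τ.
Counterexample for (T3): {44, 45} ∩ {44, 46} = {44} ∉ τ. Therefore τ is NOT a topology.


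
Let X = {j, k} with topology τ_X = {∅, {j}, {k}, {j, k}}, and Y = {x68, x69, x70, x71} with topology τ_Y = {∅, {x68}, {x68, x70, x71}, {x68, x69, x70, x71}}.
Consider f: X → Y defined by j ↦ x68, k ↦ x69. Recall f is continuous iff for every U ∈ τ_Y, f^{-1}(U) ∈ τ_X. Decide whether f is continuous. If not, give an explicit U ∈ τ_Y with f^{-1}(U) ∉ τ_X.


f IS continuous.

Compute f^{-1}(U) for each U ∈ τ_Y:
  U = ∅: f^{-1}(U) = ∅ ∈ τ_X ✓.
  U = {x68}: f^{-1}(U) = {j} ∈ τ_X ✓.
  U = {x68, x70, x71}: f^{-1}(U) = {j} ∈ τ_X ✓.
  U = {x68, x69, x70, x71}: f^{-1}(U) = {j, k} ∈ τ_X ✓.
Every preimage lies in τ_X, so f IS continuous.


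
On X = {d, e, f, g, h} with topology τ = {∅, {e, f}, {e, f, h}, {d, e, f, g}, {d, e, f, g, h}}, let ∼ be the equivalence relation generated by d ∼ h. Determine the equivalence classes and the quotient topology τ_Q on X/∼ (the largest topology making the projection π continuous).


X/∼ = {[d=h], [e], [f], [g]}; |τ_Q| = 3.

Equivalence classes: [d=h], [e], [f], [g].
Quotient map π: X → X/∼ sends d ↦ [d=h], e ↦ [e], f ↦ [f], g ↦ [g], h ↦ [d=h].
For each subset V ⊆ X/∼, compute π^{-1}(V) ⊆ X and check whether π^{-1}(V) ∈ τ. V is open in τ_Q iff π^{-1}(V) ∈ τ.
  V = {}: π^{-1}(V) = ∅ ∈ τ ✓.
  V = {[d=h]}: π^{-1}(V) = {d, h} ∉ τ ✗.
  V = {[e]}: π^{-1}(V) = {e} ∉ τ ✗.
  V = {[d=h], [e]}: π^{-1}(V) = {d, e, h} ∉ τ ✗.
  V = {[f]}: π^{-1}(V) = {f} ∉ τ ✗.
  V = {[d=h], [f]}: π^{-1}(V) = {d, f, h} ∉ τ ✗.
  V = {[e], [f]}: π^{-1}(V) = {e, f} ∈ τ ✓.
  V = {[d=h], [e], [f]}: π^{-1}(V) = {d, e, f, h} ∉ τ ✗.
  V = {[g]}: π^{-1}(V) = {g} ∉ τ ✗.
  V = {[d=h], [g]}: π^{-1}(V) = {d, g, h} ∉ τ ✗.
  V = {[e], [g]}: π^{-1}(V) = {e, g} ∉ τ ✗.
  V = {[d=h], [e], [g]}: π^{-1}(V) = {d, e, g, h} ∉ τ ✗.
  V = {[f], [g]}: π^{-1}(V) = {f, g} ∉ τ ✗.
  V = {[d=h], [f], [g]}: π^{-1}(V) = {d, f, g, h} ∉ τ ✗.
  V = {[e], [f], [g]}: π^{-1}(V) = {e, f, g} ∉ τ ✗.
  V = {[d=h], [e], [f], [g]}: π^{-1}(V) = {d, e, f, g, h} ∈ τ ✓.
Open sets in the quotient: τ_Q = {{}, {[e], [f]}, {[d=h], [e], [f], [g]}} (3 elements).


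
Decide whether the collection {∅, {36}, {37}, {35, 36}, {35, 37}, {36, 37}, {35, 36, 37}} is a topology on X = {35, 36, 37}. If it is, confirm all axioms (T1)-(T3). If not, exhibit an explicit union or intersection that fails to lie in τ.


τ is NOT a topology on X.

Axiom (T1): ∅ ∈ τ? Yes; X ∈ τ? Yes.
Axiom (T2/T3): check pairwise unions and intersections of members of τ.
Counterexample for (T3): {35, 36} ∩ {35, 37} = {35} ∉ τ. Therefore τ is NOT a topology.


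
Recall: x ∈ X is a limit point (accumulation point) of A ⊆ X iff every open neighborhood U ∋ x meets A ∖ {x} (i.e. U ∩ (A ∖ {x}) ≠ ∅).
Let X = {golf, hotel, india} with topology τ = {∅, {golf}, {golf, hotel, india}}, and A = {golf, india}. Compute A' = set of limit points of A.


A' = {hotel, india}

For each x ∈ X, list the open sets U ∈ τ with x ∈ U, then check whether U ∩ (A ∖ {x}) ≠ ∅ for every such U.
  x = golf: open {golf} ∋ x has {golf} ∩ (A ∖ {golf}) = ∅, so x is NOT a limit point.
  x = hotel: opens ∋ x are {golf, hotel, india}; each meets A ∖ {hotel}, so x IS a limit point.
  x = india: opens ∋ x are {golf, hotel, india}; each meets A ∖ {india}, so x IS a limit point.
Collecting: A' = {hotel, india}.


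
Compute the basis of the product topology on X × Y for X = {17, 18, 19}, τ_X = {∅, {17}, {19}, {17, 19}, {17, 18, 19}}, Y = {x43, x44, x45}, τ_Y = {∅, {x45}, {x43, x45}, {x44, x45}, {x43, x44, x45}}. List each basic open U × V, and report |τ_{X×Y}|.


Basis B = {∅ × ∅, {17} × {x45}, {19} × {x45}, {17} × {x43, x45}, {17} × {x44, x45}, {17, 19} × {x45}, {19} × {x43, x45}, {19} × {x44, x45}, {17} × {x43, x44, x45}, {17, 18, 19} × {x45}, {19} × {x43, x44, x45}, {17, 19} × {x43, x45}, {17, 19} × {x44, x45}, {17, 19} × {x43, x44, x45}, {17, 18, 19} × {x43, x45}, {17, 18, 19} × {x44, x45}, {17, 18, 19} × {x43, x44, x45}}; |τ_{X×Y}| = 50.

Enumerate products U × V with U ∈ τ_X, V ∈ τ_Y (deduplicated):
  ∅ × ∅ = {} (∅)
  {17} × {x45} = {(17,x45)}
  {19} × {x45} = {(19,x45)}
  {17} × {x43, x45} = {(17,x43), (17,x45)}
  {17} × {x44, x45} = {(17,x44), (17,x45)}
  {17, 19} × {x45} = {(17,x45), (19,x45)}
  {19} × {x43, x45} = {(19,x43), (19,x45)}
  {19} × {x44, x45} = {(19,x44), (19,x45)}
  {17} × {x43, x44, x45} = {(17,x43), (17,x44), (17,x45)}
  {17, 18, 19} × {x45} = {(17,x45), (18,x45), (19,x45)}
  {19} × {x43, x44, x45} = {(19,x43), (19,x44), (19,x45)}
  {17, 19} × {x43, x45} = {(17,x43), (17,x45), (19,x43), (19,x45)}
  {17, 19} × {x44, x45} = {(17,x44), (17,x45), (19,x44), (19,x45)}
  {17, 19} × {x43, x44, x45} = {(17,x43), (17,x44), (17,x45), (19,x43), (19,x44), (19,x45)}
  {17, 18, 19} × {x43, x45} = {(17,x43), (17,x45), (18,x43), (18,x45), (19,x43), (19,x45)}
  {17, 18, 19} × {x44, x45} = {(17,x44), (17,x45), (18,x44), (18,x45), (19,x44), (19,x45)}
  {17, 18, 19} × {x43, x44, x45} = {(17,x43), (17,x44), (17,x45), (18,x43), (18,x44), (18,x45), (19,x43), (19,x44), (19,x45)}
These 17 distinct sets form the basis B.
Close under arbitrary unions to get τ_{X×Y}; counting gives |τ_{X×Y}| = 50.


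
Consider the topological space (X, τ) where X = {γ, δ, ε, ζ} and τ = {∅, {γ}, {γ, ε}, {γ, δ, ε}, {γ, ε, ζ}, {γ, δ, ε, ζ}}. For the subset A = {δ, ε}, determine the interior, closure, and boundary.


int(A) = ∅, cl(A) = {δ, ε, ζ}, ∂A = {δ, ε, ζ}.

Closed sets in (X, τ) are complements of opens:
  closed(X, τ) = {∅, {δ}, {ζ}, {δ, ζ}, {δ, ε, ζ}, {γ, δ, ε, ζ}}.
int(A) = ⋃ {U ∈ τ : U ⊆ A}. Opens contained in A: ∅.
Taking the union of these: int(A) = ∅.
cl(A) = ⋂ {C closed : A ⊆ C}. Closed sets containing A: {δ, ε, ζ}, {γ, δ, ε, ζ}.
Intersecting these: cl(A) = {δ, ε, ζ}.
∂A = cl(A) ∖ int(A) = {δ, ε, ζ} ∖ ∅ = {δ, ε, ζ}.


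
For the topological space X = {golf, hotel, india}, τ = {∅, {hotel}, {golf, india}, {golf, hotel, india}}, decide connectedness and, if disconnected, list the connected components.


(X, τ) is disconnected; components = [{hotel}, {golf, india}].

Find clopen sets (U ∈ τ with X ∖ U ∈ τ):
  U = ∅, X ∖ U = {golf, hotel, india} — both open, so U is clopen.
  U = {hotel}, X ∖ U = {golf, india} — both open, so U is clopen.
  U = {golf, india}, X ∖ U = {hotel} — both open, so U is clopen.
  U = {golf, hotel, india}, X ∖ U = ∅ — both open, so U is clopen.
Nontrivial clopen(s) exist: e.g. {golf, india}. So (X, τ) is disconnected.
Compute connected components by grouping points that agree on all clopens:
  component: {hotel}
  component: {golf, india}
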